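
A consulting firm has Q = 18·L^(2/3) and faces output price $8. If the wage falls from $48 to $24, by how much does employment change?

From P·MP_L = w with MP_L = 12·L^(-1/3), the labor demand is L(w) = (96/w)^(3).
At w = 48: L = 8. At w = 24: L = 64.
ΔL = 64 − 8 = 56.

ΔL = 56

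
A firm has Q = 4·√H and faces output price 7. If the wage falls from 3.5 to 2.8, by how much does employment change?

From P·MP_H = w with MP_H = 2·H^(-1/2), the labor demand is H(w) = (14/w)^(2).
At w = 3.5: H = 16. At w = 2.8: H = 25.
ΔH = 25 − 16 = 9.

ΔH = 9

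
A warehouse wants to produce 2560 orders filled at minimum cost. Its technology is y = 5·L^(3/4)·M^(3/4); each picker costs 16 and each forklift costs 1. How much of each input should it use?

L* = 16, M* = 256

Cost minimization requires the marginal rate of technical substitution to equal the input-price ratio: MP_L/MP_M = w/r.
Here MP_L/MP_M = (3/4)·(M/L)/(3/4) = (M/L). Setting this equal to 16/1 = 16 gives M = 16L.
Substituting into y = 2560: 5·L^(3/4)·(16L)^(3/4) = 2560.
Solving, L = 16 and M = 256.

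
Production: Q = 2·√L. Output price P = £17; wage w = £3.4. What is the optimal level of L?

L* = 25

MP_L = (1/2)·2·L^(-1/2) = L^(-1/2).
Profit maximization for a price taker requires P·MP_L = w: 17·L^(-1/2) = 3.4.
So L^(-1/2) = 0.2, which gives L = 25.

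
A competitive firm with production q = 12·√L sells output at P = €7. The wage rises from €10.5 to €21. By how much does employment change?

From P·MP_L = w with MP_L = 6·L^(-1/2), the labor demand is L(w) = (42/w)^(2).
At w = 10.5: L = 16. At w = 21: L = 4.
ΔL = 4 − 16 = -12.

ΔL = -12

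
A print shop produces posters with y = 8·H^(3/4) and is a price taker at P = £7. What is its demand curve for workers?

H(w) = 3111696/w^(4)

MP_H = (3/4)·8·H^(-1/4) = 6·H^(-1/4).
Setting P·MP_H = w: 42·H^(-1/4) = w.
Solving for H: H^(-1/4) = w/42, so H = (42/w)^(4).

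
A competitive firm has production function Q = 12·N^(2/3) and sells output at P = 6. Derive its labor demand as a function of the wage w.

MP_N = (2/3)·12·N^(-1/3) = 8·N^(-1/3).
Setting P·MP_N = w: 48·N^(-1/3) = w.
Solving for N: N^(-1/3) = w/48, so N = (48/w)^(3).

N(w) = 110592/w³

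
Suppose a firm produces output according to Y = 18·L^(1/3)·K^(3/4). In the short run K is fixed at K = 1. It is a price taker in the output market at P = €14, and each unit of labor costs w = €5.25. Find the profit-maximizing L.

With K = 1, MP_L = (1/3)·18·L^(-2/3)·1^(3/4) = 6·L^(-2/3).
Profit maximization for a price taker requires P·MP_L = w: 14·6·L^(-2/3) = 5.25.
So L^(-2/3) = 0.0625, which gives L = 64.

L* = 64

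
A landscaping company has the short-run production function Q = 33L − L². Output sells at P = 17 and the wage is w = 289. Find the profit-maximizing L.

L* = 8

The marginal product of L is MP_L = 33 − 2L.
A price-taking firm hires until the value of the marginal product equals the wage: P·MP_L = w, so 17·(33 − 2L) = 289.
Then 33 − 2L = 17, giving L = 8.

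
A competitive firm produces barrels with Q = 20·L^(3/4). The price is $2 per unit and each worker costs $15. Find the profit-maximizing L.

MP_L = (3/4)·20·L^(-1/4) = 15·L^(-1/4).
Profit maximization for a price taker requires P·MP_L = w: 2·15·L^(-1/4) = 15.
So L^(-1/4) = 0.5, which gives L = 16.

L* = 16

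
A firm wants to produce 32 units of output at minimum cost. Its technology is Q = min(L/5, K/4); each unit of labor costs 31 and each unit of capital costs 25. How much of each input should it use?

With a fixed-proportions technology, the cost-minimizing bundle uses no slack in either input: L/5 = K/4 = Q.
So L = 5·32 = 160 and K = 4·32 = 128.

L* = 160, K* = 128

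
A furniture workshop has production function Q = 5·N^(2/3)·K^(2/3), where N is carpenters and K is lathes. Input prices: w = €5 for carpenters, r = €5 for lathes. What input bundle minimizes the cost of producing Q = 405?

N* = 27, K* = 27

Cost minimization requires the marginal rate of technical substitution to equal the input-price ratio: MP_N/MP_K = w/r.
Here MP_N/MP_K = (2/3)·(K/N)/(2/3) = (K/N). Setting this equal to 5/5 = 1 gives K = N.
Substituting into Q = 405: 5·N^(2/3)·(N)^(2/3) = 405.
Solving, N = 27 and K = 27.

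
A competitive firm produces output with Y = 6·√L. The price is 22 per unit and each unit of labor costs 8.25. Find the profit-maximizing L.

L* = 64

MP_L = (1/2)·6·L^(-1/2) = 3·L^(-1/2).
Profit maximization for a price taker requires P·MP_L = w: 22·3·L^(-1/2) = 8.25.
So L^(-1/2) = 0.125, which gives L = 64.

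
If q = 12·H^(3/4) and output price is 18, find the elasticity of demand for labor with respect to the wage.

ε = -4

MP_H = (3/4)·12·H^(-1/4), so P·MP_H = w gives 162·H^(-1/4) = w.
Solving, H(w) = (162/w)^(4). This is a constant-elasticity form: H ∝ w^(−4), so ε = −4.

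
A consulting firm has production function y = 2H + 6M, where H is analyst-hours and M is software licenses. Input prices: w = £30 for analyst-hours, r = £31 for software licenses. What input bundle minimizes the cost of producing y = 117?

The inputs are perfect substitutes, so the firm uses whichever has the lower cost per unit of output.
Cost per unit of output via H is w/2 = 15; via M it is r/6 = 31/6. M is cheaper.
Producing y = 117 with M alone: H = 0, M = 19.5.

H* = 0, M* = 19.5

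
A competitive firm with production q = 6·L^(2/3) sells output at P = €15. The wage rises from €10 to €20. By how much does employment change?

ΔL = -189

From P·MP_L = w with MP_L = 4·L^(-1/3), the labor demand is L(w) = (60/w)^(3).
At w = 10: L = 216. At w = 20: L = 27.
ΔL = 27 − 216 = -189.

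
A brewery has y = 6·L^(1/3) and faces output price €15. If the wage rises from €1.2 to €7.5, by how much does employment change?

From P·MP_L = w with MP_L = 2·L^(-2/3), the labor demand is L(w) = (30/w)^(3/2).
At w = 1.2: L = 125. At w = 7.5: L = 8.
ΔL = 8 − 125 = -117.

ΔL = -117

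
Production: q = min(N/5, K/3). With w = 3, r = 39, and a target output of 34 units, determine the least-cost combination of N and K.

With a fixed-proportions technology, the cost-minimizing bundle uses no slack in either input: N/5 = K/3 = q.
So N = 5·34 = 170 and K = 3·34 = 102.

N* = 170, K* = 102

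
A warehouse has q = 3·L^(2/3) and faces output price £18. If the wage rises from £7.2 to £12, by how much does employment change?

From P·MP_L = w with MP_L = 2·L^(-1/3), the labor demand is L(w) = (36/w)^(3).
At w = 7.2: L = 125. At w = 12: L = 27.
ΔL = 27 − 125 = -98.

ΔL = -98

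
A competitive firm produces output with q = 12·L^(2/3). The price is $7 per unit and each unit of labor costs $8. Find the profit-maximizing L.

MP_L = (2/3)·12·L^(-1/3) = 8·L^(-1/3).
Profit maximization for a price taker requires P·MP_L = w: 7·8·L^(-1/3) = 8.
So L^(-1/3) = 1/7, which gives L = 343.

L* = 343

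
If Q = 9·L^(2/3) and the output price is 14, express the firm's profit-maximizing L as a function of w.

L(w) = 592704/w³

MP_L = (2/3)·9·L^(-1/3) = 6·L^(-1/3).
Setting P·MP_L = w: 84·L^(-1/3) = w.
Solving for L: L^(-1/3) = w/84, so L = (84/w)^(3).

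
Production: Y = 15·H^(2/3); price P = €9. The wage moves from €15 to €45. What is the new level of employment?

From P·MP_H = w with MP_H = 10·H^(-1/3), the labor demand is H(w) = (90/w)^(3).
At w = 15: H = 216. At w = 45: H = 8.

H* = 8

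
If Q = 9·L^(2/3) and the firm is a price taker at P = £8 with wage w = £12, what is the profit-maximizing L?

L* = 64

MP_L = (2/3)·9·L^(-1/3) = 6·L^(-1/3).
Profit maximization for a price taker requires P·MP_L = w: 8·6·L^(-1/3) = 12.
So L^(-1/3) = 0.25, which gives L = 64.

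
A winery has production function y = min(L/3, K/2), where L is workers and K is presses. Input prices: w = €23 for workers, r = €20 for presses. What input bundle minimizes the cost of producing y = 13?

L* = 39, K* = 26

With a fixed-proportions technology, the cost-minimizing bundle uses no slack in either input: L/3 = K/2 = y.
So L = 3·13 = 39 and K = 2·13 = 26.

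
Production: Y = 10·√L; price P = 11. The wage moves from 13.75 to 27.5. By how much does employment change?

From P·MP_L = w with MP_L = 5·L^(-1/2), the labor demand is L(w) = (55/w)^(2).
At w = 13.75: L = 16. At w = 27.5: L = 4.
ΔL = 4 − 16 = -12.

ΔL = -12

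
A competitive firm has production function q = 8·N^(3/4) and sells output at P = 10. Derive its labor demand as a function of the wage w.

MP_N = (3/4)·8·N^(-1/4) = 6·N^(-1/4).
Setting P·MP_N = w: 60·N^(-1/4) = w.
Solving for N: N^(-1/4) = w/60, so N = (60/w)^(4).

N(w) = (60/w)^(4)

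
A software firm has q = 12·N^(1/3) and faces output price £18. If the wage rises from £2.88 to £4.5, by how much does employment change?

ΔN = -61

From P·MP_N = w with MP_N = 4·N^(-2/3), the labor demand is N(w) = (72/w)^(3/2).
At w = 2.88: N = 125. At w = 4.5: N = 64.
ΔN = 64 − 125 = -61.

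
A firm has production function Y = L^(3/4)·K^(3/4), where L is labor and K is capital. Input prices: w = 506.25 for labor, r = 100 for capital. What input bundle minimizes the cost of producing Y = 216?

Cost minimization requires the marginal rate of technical substitution to equal the input-price ratio: MP_L/MP_K = w/r.
Here MP_L/MP_K = (3/4)·(K/L)/(3/4) = (K/L). Setting this equal to 506.25/100 = 5.0625 gives K = 5.0625L.
Substituting into Y = 216: L^(3/4)·(5.0625L)^(3/4) = 216.
Solving, L = 16 and K = 81.

L* = 16, K* = 81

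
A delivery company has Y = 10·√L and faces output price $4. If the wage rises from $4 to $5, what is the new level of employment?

L* = 16

From P·MP_L = w with MP_L = 5·L^(-1/2), the labor demand is L(w) = (20/w)^(2).
At w = 4: L = 25. At w = 5: L = 16.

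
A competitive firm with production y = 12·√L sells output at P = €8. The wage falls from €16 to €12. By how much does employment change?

From P·MP_L = w with MP_L = 6·L^(-1/2), the labor demand is L(w) = (48/w)^(2).
At w = 16: L = 9. At w = 12: L = 16.
ΔL = 16 − 9 = 7.

ΔL = 7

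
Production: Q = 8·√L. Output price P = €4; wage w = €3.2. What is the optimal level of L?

MP_L = (1/2)·8·L^(-1/2) = 4·L^(-1/2).
Profit maximization for a price taker requires P·MP_L = w: 4·4·L^(-1/2) = 3.2.
So L^(-1/2) = 0.2, which gives L = 25.

L* = 25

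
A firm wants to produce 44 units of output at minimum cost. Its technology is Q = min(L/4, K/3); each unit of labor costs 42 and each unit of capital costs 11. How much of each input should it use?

L* = 176, K* = 132

With a fixed-proportions technology, the cost-minimizing bundle uses no slack in either input: L/4 = K/3 = Q.
So L = 4·44 = 176 and K = 3·44 = 132.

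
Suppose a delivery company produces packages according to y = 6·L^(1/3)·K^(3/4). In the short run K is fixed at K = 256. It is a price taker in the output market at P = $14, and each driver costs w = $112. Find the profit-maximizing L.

L* = 64

With K = 256, MP_L = (1/3)·6·L^(-2/3)·256^(3/4) = 128·L^(-2/3).
Profit maximization for a price taker requires P·MP_L = w: 14·128·L^(-2/3) = 112.
So L^(-2/3) = 0.0625, which gives L = 64.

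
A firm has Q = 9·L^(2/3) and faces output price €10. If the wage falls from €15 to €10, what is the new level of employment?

From P·MP_L = w with MP_L = 6·L^(-1/3), the labor demand is L(w) = (60/w)^(3).
At w = 15: L = 64. At w = 10: L = 216.

L* = 216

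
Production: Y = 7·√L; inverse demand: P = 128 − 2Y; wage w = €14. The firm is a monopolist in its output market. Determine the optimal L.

L* = 16

Marginal revenue from the inverse demand is MR = 128 − 4Y.
The marginal product is MP_L = 3.5·L^(-1/2).
A monopolist hires until marginal revenue product equals the wage: MR·MP_L = w.
At L, Y = 7·√L. Substituting and solving: (128 − 28·√L)·3.5·L^(-1/2) = 14 gives L = 16.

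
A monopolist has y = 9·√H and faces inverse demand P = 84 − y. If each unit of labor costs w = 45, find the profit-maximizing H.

Marginal revenue from the inverse demand is MR = 84 − 2y.
The marginal product is MP_H = 4.5·H^(-1/2).
A monopolist hires until marginal revenue product equals the wage: MR·MP_H = w.
At H, y = 9·√H. Substituting and solving: (84 − 18·√H)·4.5·H^(-1/2) = 45 gives H = 9.

H* = 9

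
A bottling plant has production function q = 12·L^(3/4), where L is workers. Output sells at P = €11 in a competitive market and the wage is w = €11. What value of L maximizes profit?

MP_L = (3/4)·12·L^(-1/4) = 9·L^(-1/4).
Profit maximization for a price taker requires P·MP_L = w: 11·9·L^(-1/4) = 11.
So L^(-1/4) = 1/9, which gives L = 6561.

L* = 6561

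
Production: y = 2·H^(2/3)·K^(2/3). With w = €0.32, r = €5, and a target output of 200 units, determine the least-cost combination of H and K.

Cost minimization requires the marginal rate of technical substitution to equal the input-price ratio: MP_H/MP_K = w/r.
Here MP_H/MP_K = (2/3)·(K/H)/(2/3) = (K/H). Setting this equal to 0.32/5 = 0.064 gives K = 0.064H.
Substituting into y = 200: 2·H^(2/3)·(0.064H)^(2/3) = 200.
Solving, H = 125 and K = 8.

H* = 125, K* = 8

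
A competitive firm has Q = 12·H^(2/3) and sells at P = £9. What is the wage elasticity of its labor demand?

MP_H = (2/3)·12·H^(-1/3), so P·MP_H = w gives 72·H^(-1/3) = w.
Solving, H(w) = (72/w)^(3). This is a constant-elasticity form: H ∝ w^(−3), so ε = −3.

ε = -3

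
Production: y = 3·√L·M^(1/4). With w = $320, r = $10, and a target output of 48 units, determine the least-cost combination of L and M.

L* = 16, M* = 256

Cost minimization requires the marginal rate of technical substitution to equal the input-price ratio: MP_L/MP_M = w/r.
Here MP_L/MP_M = (1/2)·(M/L)/(1/4) = 2·(M/L). Setting this equal to 320/10 = 32 gives M = 16L.
Substituting into y = 48: 3·L^(1/2)·(16L)^(1/4) = 48.
Solving, L = 16 and M = 256.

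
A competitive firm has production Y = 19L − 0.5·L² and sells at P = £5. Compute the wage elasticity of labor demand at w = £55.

From P·MP_L = w with MP_L = 19 − L, labor demand is L(w) = 19 − w/5.
dL/dw = −1/(5) = -0.2.
At w = 55, L = 8, so ε = (dL/dw)·(w/L) = (-0.2)·(55/8) = -1.375.

ε = -1.375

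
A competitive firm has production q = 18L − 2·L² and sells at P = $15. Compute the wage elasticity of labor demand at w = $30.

From P·MP_L = w with MP_L = 18 − 4L, labor demand is L(w) = (18 − w/15)/4.
dL/dw = −1/(60) = -1/60.
At w = 30, L = 4, so ε = (dL/dw)·(w/L) = (-1/60)·(30/4) = -0.125.

ε = -0.125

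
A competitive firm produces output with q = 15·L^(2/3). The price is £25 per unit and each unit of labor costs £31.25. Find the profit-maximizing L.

MP_L = (2/3)·15·L^(-1/3) = 10·L^(-1/3).
Profit maximization for a price taker requires P·MP_L = w: 25·10·L^(-1/3) = 31.25.
So L^(-1/3) = 0.125, which gives L = 512.

L* = 512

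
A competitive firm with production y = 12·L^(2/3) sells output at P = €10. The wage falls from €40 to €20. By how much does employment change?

From P·MP_L = w with MP_L = 8·L^(-1/3), the labor demand is L(w) = (80/w)^(3).
At w = 40: L = 8. At w = 20: L = 64.
ΔL = 64 − 8 = 56.

ΔL = 56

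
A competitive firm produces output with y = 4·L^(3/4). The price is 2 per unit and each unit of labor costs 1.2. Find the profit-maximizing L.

MP_L = (3/4)·4·L^(-1/4) = 3·L^(-1/4).
Profit maximization for a price taker requires P·MP_L = w: 2·3·L^(-1/4) = 1.2.
So L^(-1/4) = 0.2, which gives L = 625.

L* = 625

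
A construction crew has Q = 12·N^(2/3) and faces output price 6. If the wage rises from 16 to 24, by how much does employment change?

From P·MP_N = w with MP_N = 8·N^(-1/3), the labor demand is N(w) = (48/w)^(3).
At w = 16: N = 27. At w = 24: N = 8.
ΔN = 8 − 27 = -19.

ΔN = -19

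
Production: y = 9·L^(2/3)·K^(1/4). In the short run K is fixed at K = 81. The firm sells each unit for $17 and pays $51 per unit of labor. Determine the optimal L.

L* = 216

With K = 81, MP_L = (2/3)·9·L^(-1/3)·81^(1/4) = 18·L^(-1/3).
Profit maximization for a price taker requires P·MP_L = w: 17·18·L^(-1/3) = 51.
So L^(-1/3) = 1/6, which gives L = 216.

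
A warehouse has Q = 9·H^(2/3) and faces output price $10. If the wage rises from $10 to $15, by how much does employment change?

From P·MP_H = w with MP_H = 6·H^(-1/3), the labor demand is H(w) = (60/w)^(3).
At w = 10: H = 216. At w = 15: H = 64.
ΔH = 64 − 216 = -152.

ΔH = -152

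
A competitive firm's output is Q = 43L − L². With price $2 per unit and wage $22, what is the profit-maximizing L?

The marginal product of L is MP_L = 43 − 2L.
A price-taking firm hires until the value of the marginal product equals the wage: P·MP_L = w, so 2·(43 − 2L) = 22.
Then 43 − 2L = 11, giving L = 16.

L* = 16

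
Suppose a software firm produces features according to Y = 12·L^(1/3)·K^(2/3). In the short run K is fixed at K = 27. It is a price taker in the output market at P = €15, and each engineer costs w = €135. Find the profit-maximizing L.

With K = 27, MP_L = (1/3)·12·L^(-2/3)·27^(2/3) = 36·L^(-2/3).
Profit maximization for a price taker requires P·MP_L = w: 15·36·L^(-2/3) = 135.
So L^(-2/3) = 0.25, which gives L = 8.

L* = 8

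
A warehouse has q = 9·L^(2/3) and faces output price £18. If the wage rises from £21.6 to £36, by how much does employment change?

From P·MP_L = w with MP_L = 6·L^(-1/3), the labor demand is L(w) = (108/w)^(3).
At w = 21.6: L = 125. At w = 36: L = 27.
ΔL = 27 − 125 = -98.

ΔL = -98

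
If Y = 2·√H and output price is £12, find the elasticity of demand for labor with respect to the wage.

ε = -2

MP_H = (1/2)·2·H^(-1/2), so P·MP_H = w gives 12·H^(-1/2) = w.
Solving, H(w) = (12/w)^(2). This is a constant-elasticity form: H ∝ w^(−2), so ε = −2.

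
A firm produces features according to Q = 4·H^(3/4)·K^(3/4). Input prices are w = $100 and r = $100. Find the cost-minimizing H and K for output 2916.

H* = 81, K* = 81

Cost minimization requires the marginal rate of technical substitution to equal the input-price ratio: MP_H/MP_K = w/r.
Here MP_H/MP_K = (3/4)·(K/H)/(3/4) = (K/H). Setting this equal to 100/100 = 1 gives K = H.
Substituting into Q = 2916: 4·H^(3/4)·(H)^(3/4) = 2916.
Solving, H = 81 and K = 81.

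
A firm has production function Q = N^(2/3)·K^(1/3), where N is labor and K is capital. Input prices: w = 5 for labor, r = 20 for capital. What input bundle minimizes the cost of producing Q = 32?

Cost minimization requires the marginal rate of technical substitution to equal the input-price ratio: MP_N/MP_K = w/r.
Here MP_N/MP_K = (2/3)·(K/N)/(1/3) = 2·(K/N). Setting this equal to 5/20 = 0.25 gives K = 0.125N.
Substituting into Q = 32: N^(2/3)·(0.125N)^(1/3) = 32.
Solving, N = 64 and K = 8.

N* = 64, K* = 8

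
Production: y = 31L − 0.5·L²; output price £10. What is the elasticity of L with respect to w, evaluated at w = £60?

From P·MP_L = w with MP_L = 31 − L, labor demand is L(w) = 31 − w/10.
dL/dw = −1/(10) = -0.1.
At w = 60, L = 25, so ε = (dL/dw)·(w/L) = (-0.1)·(60/25) = -0.24.

ε = -0.24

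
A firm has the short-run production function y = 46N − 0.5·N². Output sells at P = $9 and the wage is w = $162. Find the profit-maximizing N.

The marginal product of N is MP_N = 46 − N.
A price-taking firm hires until the value of the marginal product equals the wage: P·MP_N = w, so 9·(46 − N) = 162.
Then 46 − N = 18, giving N = 28.

N* = 28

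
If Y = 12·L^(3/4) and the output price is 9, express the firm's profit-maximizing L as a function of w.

MP_L = (3/4)·12·L^(-1/4) = 9·L^(-1/4).
Setting P·MP_L = w: 81·L^(-1/4) = w.
Solving for L: L^(-1/4) = w/81, so L = (81/w)^(4).

L(w) = (81/w)^(4)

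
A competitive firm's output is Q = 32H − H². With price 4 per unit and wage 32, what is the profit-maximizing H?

The marginal product of H is MP_H = 32 − 2H.
A price-taking firm hires until the value of the marginal product equals the wage: P·MP_H = w, so 4·(32 − 2H) = 32.
Then 32 − 2H = 8, giving H = 12.

H* = 12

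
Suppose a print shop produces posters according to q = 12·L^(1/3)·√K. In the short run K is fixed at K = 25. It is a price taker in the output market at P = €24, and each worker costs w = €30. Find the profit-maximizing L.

L* = 64

With K = 25, MP_L = (1/3)·12·L^(-2/3)·25^(1/2) = 20·L^(-2/3).
Profit maximization for a price taker requires P·MP_L = w: 24·20·L^(-2/3) = 30.
So L^(-2/3) = 0.0625, which gives L = 64.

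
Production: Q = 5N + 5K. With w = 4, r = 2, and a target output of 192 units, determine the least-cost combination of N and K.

The inputs are perfect substitutes, so the firm uses whichever has the lower cost per unit of output.
Cost per unit of output via N is w/5 = 0.8; via K it is r/5 = 0.4. K is cheaper.
Producing Q = 192 with K alone: N = 0, K = 38.4.

N* = 0, K* = 38.4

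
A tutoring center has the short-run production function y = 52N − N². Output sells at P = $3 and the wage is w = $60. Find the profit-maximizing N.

N* = 16

The marginal product of N is MP_N = 52 − 2N.
A price-taking firm hires until the value of the marginal product equals the wage: P·MP_N = w, so 3·(52 − 2N) = 60.
Then 52 − 2N = 20, giving N = 16.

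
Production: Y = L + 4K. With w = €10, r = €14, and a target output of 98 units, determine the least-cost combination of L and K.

L* = 0, K* = 24.5

The inputs are perfect substitutes, so the firm uses whichever has the lower cost per unit of output.
Cost per unit of output via L is 10; via K it is 3.5. K is cheaper.
Producing Y = 98 with K alone: L = 0, K = 24.5.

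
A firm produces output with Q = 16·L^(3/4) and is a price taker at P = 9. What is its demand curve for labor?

L(w) = (108/w)^(4)

MP_L = (3/4)·16·L^(-1/4) = 12·L^(-1/4).
Setting P·MP_L = w: 108·L^(-1/4) = w.
Solving for L: L^(-1/4) = w/108, so L = (108/w)^(4).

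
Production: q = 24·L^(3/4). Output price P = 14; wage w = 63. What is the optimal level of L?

MP_L = (3/4)·24·L^(-1/4) = 18·L^(-1/4).
Profit maximization for a price taker requires P·MP_L = w: 14·18·L^(-1/4) = 63.
So L^(-1/4) = 0.25, which gives L = 256.

L* = 256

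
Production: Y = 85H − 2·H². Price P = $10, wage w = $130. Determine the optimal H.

H* = 18

The marginal product of H is MP_H = 85 − 4H.
A price-taking firm hires until the value of the marginal product equals the wage: P·MP_H = w, so 10·(85 − 4H) = 130.
Then 85 − 4H = 13, giving H = 18.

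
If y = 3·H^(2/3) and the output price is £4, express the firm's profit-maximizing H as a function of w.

MP_H = (2/3)·3·H^(-1/3) = 2·H^(-1/3).
Setting P·MP_H = w: 8·H^(-1/3) = w.
Solving for H: H^(-1/3) = w/8, so H = (8/w)^(3).

H(w) = 512/w³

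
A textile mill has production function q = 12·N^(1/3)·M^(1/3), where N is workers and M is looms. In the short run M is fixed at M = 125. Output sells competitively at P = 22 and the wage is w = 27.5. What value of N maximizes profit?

N* = 64

With M = 125, MP_N = (1/3)·12·N^(-2/3)·125^(1/3) = 20·N^(-2/3).
Profit maximization for a price taker requires P·MP_N = w: 22·20·N^(-2/3) = 27.5.
So N^(-2/3) = 0.0625, which gives N = 64.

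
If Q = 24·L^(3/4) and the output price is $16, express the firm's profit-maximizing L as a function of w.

MP_L = (3/4)·24·L^(-1/4) = 18·L^(-1/4).
Setting P·MP_L = w: 288·L^(-1/4) = w.
Solving for L: L^(-1/4) = w/288, so L = (288/w)^(4).

L(w) = (288/w)^(4)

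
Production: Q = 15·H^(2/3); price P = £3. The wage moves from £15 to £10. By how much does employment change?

From P·MP_H = w with MP_H = 10·H^(-1/3), the labor demand is H(w) = (30/w)^(3).
At w = 15: H = 8. At w = 10: H = 27.
ΔH = 27 − 8 = 19.

ΔH = 19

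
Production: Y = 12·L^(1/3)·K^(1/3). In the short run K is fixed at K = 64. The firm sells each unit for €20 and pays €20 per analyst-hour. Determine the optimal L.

With K = 64, MP_L = (1/3)·12·L^(-2/3)·64^(1/3) = 16·L^(-2/3).
Profit maximization for a price taker requires P·MP_L = w: 20·16·L^(-2/3) = 20.
So L^(-2/3) = 0.0625, which gives L = 64.

L* = 64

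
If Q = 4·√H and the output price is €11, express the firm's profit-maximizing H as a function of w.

MP_H = (1/2)·4·H^(-1/2) = 2·H^(-1/2).
Setting P·MP_H = w: 22·H^(-1/2) = w.
Solving for H: H^(-1/2) = w/22, so H = (22/w)^(2).

H(w) = 484/w²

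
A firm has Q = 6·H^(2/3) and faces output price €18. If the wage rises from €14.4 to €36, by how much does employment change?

ΔH = -117

From P·MP_H = w with MP_H = 4·H^(-1/3), the labor demand is H(w) = (72/w)^(3).
At w = 14.4: H = 125. At w = 36: H = 8.
ΔH = 8 − 125 = -117.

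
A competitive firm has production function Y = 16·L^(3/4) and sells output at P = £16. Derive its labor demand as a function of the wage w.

L(w) = (192/w)^(4)

MP_L = (3/4)·16·L^(-1/4) = 12·L^(-1/4).
Setting P·MP_L = w: 192·L^(-1/4) = w.
Solving for L: L^(-1/4) = w/192, so L = (192/w)^(4).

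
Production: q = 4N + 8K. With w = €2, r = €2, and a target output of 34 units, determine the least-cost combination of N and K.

N* = 0, K* = 4.25

The inputs are perfect substitutes, so the firm uses whichever has the lower cost per unit of output.
Cost per unit of output via N is w/4 = 0.5; via K it is r/8 = 0.25. K is cheaper.
Producing q = 34 with K alone: N = 0, K = 4.25.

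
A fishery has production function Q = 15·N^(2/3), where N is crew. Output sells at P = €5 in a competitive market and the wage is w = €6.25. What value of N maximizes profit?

MP_N = (2/3)·15·N^(-1/3) = 10·N^(-1/3).
Profit maximization for a price taker requires P·MP_N = w: 5·10·N^(-1/3) = 6.25.
So N^(-1/3) = 0.125, which gives N = 512.

N* = 512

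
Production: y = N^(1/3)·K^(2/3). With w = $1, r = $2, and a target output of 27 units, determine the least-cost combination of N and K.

Cost minimization requires the marginal rate of technical substitution to equal the input-price ratio: MP_N/MP_K = w/r.
Here MP_N/MP_K = (1/3)·(K/N)/(2/3) = 0.5·(K/N). Setting this equal to 1/2 = 0.5 gives K = N.
Substituting into y = 27: N^(1/3)·(N)^(2/3) = 27.
Solving, N = 27 and K = 27.

N* = 27, K* = 27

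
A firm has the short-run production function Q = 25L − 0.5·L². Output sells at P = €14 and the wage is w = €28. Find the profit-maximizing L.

The marginal product of L is MP_L = 25 − L.
A price-taking firm hires until the value of the marginal product equals the wage: P·MP_L = w, so 14·(25 − L) = 28.
Then 25 − L = 2, giving L = 23.

L* = 23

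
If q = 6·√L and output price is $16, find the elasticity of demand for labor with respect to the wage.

ε = -2

MP_L = (1/2)·6·L^(-1/2), so P·MP_L = w gives 48·L^(-1/2) = w.
Solving, L(w) = (48/w)^(2). This is a constant-elasticity form: L ∝ w^(−2), so ε = −2.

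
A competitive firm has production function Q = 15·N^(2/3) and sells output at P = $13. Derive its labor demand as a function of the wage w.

N(w) = 2197000/w³

MP_N = (2/3)·15·N^(-1/3) = 10·N^(-1/3).
Setting P·MP_N = w: 130·N^(-1/3) = w.
Solving for N: N^(-1/3) = w/130, so N = (130/w)^(3).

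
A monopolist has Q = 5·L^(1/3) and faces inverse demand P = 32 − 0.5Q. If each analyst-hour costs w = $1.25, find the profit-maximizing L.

L* = 64

Marginal revenue from the inverse demand is MR = 32 − Q.
The marginal product is MP_L = (5/3)·L^(-2/3).
A monopolist hires until marginal revenue product equals the wage: MR·MP_L = w.
At L, Q = 5·L^(1/3). Substituting and solving: (32 − 5·L^(1/3))·(5/3)·L^(-2/3) = 1.25 gives L = 64.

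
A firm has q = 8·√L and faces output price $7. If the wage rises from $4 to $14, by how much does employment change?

From P·MP_L = w with MP_L = 4·L^(-1/2), the labor demand is L(w) = (28/w)^(2).
At w = 4: L = 49. At w = 14: L = 4.
ΔL = 4 − 49 = -45.

ΔL = -45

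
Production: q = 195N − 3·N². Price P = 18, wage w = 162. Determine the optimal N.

The marginal product of N is MP_N = 195 − 6N.
A price-taking firm hires until the value of the marginal product equals the wage: P·MP_N = w, so 18·(195 − 6N) = 162.
Then 195 − 6N = 9, giving N = 31.

N* = 31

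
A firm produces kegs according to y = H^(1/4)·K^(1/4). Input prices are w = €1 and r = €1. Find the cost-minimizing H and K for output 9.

Cost minimization requires the marginal rate of technical substitution to equal the input-price ratio: MP_H/MP_K = w/r.
Here MP_H/MP_K = (1/4)·(K/H)/(1/4) = (K/H). Setting this equal to 1/1 = 1 gives K = H.
Substituting into y = 9: H^(1/4)·(H)^(1/4) = 9.
Solving, H = 81 and K = 81.

H* = 81, K* = 81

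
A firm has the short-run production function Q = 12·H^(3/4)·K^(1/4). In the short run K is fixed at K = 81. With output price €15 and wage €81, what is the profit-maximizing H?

H* = 625

With K = 81, MP_H = (3/4)·12·H^(-1/4)·81^(1/4) = 27·H^(-1/4).
Profit maximization for a price taker requires P·MP_H = w: 15·27·H^(-1/4) = 81.
So H^(-1/4) = 0.2, which gives H = 625.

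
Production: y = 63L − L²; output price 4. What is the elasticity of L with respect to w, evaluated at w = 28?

ε = -0.125

From P·MP_L = w with MP_L = 63 − 2L, labor demand is L(w) = (63 − w/4)/2.
dL/dw = −1/(8) = -0.125.
At w = 28, L = 28, so ε = (dL/dw)·(w/L) = (-0.125)·(28/28) = -0.125.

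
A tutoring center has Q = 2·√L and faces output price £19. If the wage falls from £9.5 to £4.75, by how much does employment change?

ΔL = 12

From P·MP_L = w with MP_L = L^(-1/2), the labor demand is L(w) = (19/w)^(2).
At w = 9.5: L = 4. At w = 4.75: L = 16.
ΔL = 16 − 4 = 12.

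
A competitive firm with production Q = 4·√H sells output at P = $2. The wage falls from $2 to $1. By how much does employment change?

From P·MP_H = w with MP_H = 2·H^(-1/2), the labor demand is H(w) = (4/w)^(2).
At w = 2: H = 4. At w = 1: H = 16.
ΔH = 16 − 4 = 12.

ΔH = 12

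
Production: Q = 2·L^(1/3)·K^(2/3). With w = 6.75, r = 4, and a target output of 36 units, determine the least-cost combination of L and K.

L* = 8, K* = 27

Cost minimization requires the marginal rate of technical substitution to equal the input-price ratio: MP_L/MP_K = w/r.
Here MP_L/MP_K = (1/3)·(K/L)/(2/3) = 0.5·(K/L). Setting this equal to 6.75/4 = 1.6875 gives K = 3.375L.
Substituting into Q = 36: 2·L^(1/3)·(3.375L)^(2/3) = 36.
Solving, L = 8 and K = 27.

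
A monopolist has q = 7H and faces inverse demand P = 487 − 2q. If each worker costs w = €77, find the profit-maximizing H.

H* = 17

Marginal revenue from the inverse demand is MR = 487 − 4q.
The marginal product is MP_H = 7.
A monopolist hires until marginal revenue product equals the wage: MR·MP_H = w.
(487 − 28H)·7 = 77, so H = 17.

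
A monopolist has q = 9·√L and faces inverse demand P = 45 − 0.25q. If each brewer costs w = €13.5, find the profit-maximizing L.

L* = 36

Marginal revenue from the inverse demand is MR = 45 − 0.5q.
The marginal product is MP_L = 4.5·L^(-1/2).
A monopolist hires until marginal revenue product equals the wage: MR·MP_L = w.
At L, q = 9·√L. Substituting and solving: (45 − 4.5·√L)·4.5·L^(-1/2) = 13.5 gives L = 36.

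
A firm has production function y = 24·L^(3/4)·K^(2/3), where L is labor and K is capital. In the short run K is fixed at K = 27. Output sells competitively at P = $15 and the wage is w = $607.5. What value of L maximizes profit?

With K = 27, MP_L = (3/4)·24·L^(-1/4)·27^(2/3) = 162·L^(-1/4).
Profit maximization for a price taker requires P·MP_L = w: 15·162·L^(-1/4) = 607.5.
So L^(-1/4) = 0.25, which gives L = 256.

L* = 256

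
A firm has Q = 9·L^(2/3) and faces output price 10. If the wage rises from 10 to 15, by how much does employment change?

From P·MP_L = w with MP_L = 6·L^(-1/3), the labor demand is L(w) = (60/w)^(3).
At w = 10: L = 216. At w = 15: L = 64.
ΔL = 64 − 216 = -152.

ΔL = -152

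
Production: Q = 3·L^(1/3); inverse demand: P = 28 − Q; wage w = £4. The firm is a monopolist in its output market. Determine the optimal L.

L* = 8

Marginal revenue from the inverse demand is MR = 28 − 2Q.
The marginal product is MP_L = L^(-2/3).
A monopolist hires until marginal revenue product equals the wage: MR·MP_L = w.
At L, Q = 3·L^(1/3). Substituting and solving: (28 − 6·L^(1/3))·L^(-2/3) = 4 gives L = 8.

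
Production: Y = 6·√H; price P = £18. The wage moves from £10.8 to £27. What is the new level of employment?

H* = 4

From P·MP_H = w with MP_H = 3·H^(-1/2), the labor demand is H(w) = (54/w)^(2).
At w = 10.8: H = 25. At w = 27: H = 4.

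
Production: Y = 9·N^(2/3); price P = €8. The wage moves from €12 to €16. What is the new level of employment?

From P·MP_N = w with MP_N = 6·N^(-1/3), the labor demand is N(w) = (48/w)^(3).
At w = 12: N = 64. At w = 16: N = 27.

N* = 27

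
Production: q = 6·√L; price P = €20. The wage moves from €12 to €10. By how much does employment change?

ΔL = 11

From P·MP_L = w with MP_L = 3·L^(-1/2), the labor demand is L(w) = (60/w)^(2).
At w = 12: L = 25. At w = 10: L = 36.
ΔL = 36 − 25 = 11.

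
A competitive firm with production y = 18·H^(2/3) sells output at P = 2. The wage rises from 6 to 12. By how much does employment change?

ΔH = -56

From P·MP_H = w with MP_H = 12·H^(-1/3), the labor demand is H(w) = (24/w)^(3).
At w = 6: H = 64. At w = 12: H = 8.
ΔH = 8 − 64 = -56.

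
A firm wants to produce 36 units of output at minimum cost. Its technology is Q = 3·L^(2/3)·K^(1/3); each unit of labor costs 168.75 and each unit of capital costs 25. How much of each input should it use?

Cost minimization requires the marginal rate of technical substitution to equal the input-price ratio: MP_L/MP_K = w/r.
Here MP_L/MP_K = (2/3)·(K/L)/(1/3) = 2·(K/L). Setting this equal to 168.75/25 = 6.75 gives K = 3.375L.
Substituting into Q = 36: 3·L^(2/3)·(3.375L)^(1/3) = 36.
Solving, L = 8 and K = 27.

L* = 8, K* = 27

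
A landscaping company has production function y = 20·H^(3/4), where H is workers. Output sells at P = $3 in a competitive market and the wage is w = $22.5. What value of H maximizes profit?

H* = 16

MP_H = (3/4)·20·H^(-1/4) = 15·H^(-1/4).
Profit maximization for a price taker requires P·MP_H = w: 3·15·H^(-1/4) = 22.5.
So H^(-1/4) = 0.5, which gives H = 16.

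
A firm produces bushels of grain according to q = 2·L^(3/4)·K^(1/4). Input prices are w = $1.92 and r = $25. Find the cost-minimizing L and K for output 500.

Cost minimization requires the marginal rate of technical substitution to equal the input-price ratio: MP_L/MP_K = w/r.
Here MP_L/MP_K = (3/4)·(K/L)/(1/4) = 3·(K/L). Setting this equal to 1.92/25 = 0.0768 gives K = 0.0256L.
Substituting into q = 500: 2·L^(3/4)·(0.0256L)^(1/4) = 500.
Solving, L = 625 and K = 16.

L* = 625, K* = 16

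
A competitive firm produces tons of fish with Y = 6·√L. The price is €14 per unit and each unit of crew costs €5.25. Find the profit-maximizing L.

L* = 64

MP_L = (1/2)·6·L^(-1/2) = 3·L^(-1/2).
Profit maximization for a price taker requires P·MP_L = w: 14·3·L^(-1/2) = 5.25.
So L^(-1/2) = 0.125, which gives L = 64.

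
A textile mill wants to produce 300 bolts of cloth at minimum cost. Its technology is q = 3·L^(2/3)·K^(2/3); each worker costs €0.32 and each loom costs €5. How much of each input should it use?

L* = 125, K* = 8

Cost minimization requires the marginal rate of technical substitution to equal the input-price ratio: MP_L/MP_K = w/r.
Here MP_L/MP_K = (2/3)·(K/L)/(2/3) = (K/L). Setting this equal to 0.32/5 = 0.064 gives K = 0.064L.
Substituting into q = 300: 3·L^(2/3)·(0.064L)^(2/3) = 300.
Solving, L = 125 and K = 8.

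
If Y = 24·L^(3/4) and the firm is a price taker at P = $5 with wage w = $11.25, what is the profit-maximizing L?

MP_L = (3/4)·24·L^(-1/4) = 18·L^(-1/4).
Profit maximization for a price taker requires P·MP_L = w: 5·18·L^(-1/4) = 11.25.
So L^(-1/4) = 0.125, which gives L = 4096.

L* = 4096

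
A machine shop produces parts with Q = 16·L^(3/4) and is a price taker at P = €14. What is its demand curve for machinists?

MP_L = (3/4)·16·L^(-1/4) = 12·L^(-1/4).
Setting P·MP_L = w: 168·L^(-1/4) = w.
Solving for L: L^(-1/4) = w/168, so L = (168/w)^(4).

L(w) = (168/w)^(4)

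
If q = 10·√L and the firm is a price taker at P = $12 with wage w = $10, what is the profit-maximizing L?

MP_L = (1/2)·10·L^(-1/2) = 5·L^(-1/2).
Profit maximization for a price taker requires P·MP_L = w: 12·5·L^(-1/2) = 10.
So L^(-1/2) = 1/6, which gives L = 36.

L* = 36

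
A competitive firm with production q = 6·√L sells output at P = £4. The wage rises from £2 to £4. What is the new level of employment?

From P·MP_L = w with MP_L = 3·L^(-1/2), the labor demand is L(w) = (12/w)^(2).
At w = 2: L = 36. At w = 4: L = 9.

L* = 9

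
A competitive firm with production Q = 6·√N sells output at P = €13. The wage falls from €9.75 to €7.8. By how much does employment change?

From P·MP_N = w with MP_N = 3·N^(-1/2), the labor demand is N(w) = (39/w)^(2).
At w = 9.75: N = 16. At w = 7.8: N = 25.
ΔN = 25 − 16 = 9.

ΔN = 9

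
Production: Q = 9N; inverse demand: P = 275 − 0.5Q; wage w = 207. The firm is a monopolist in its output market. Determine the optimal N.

N* = 28

Marginal revenue from the inverse demand is MR = 275 − Q.
The marginal product is MP_N = 9.
A monopolist hires until marginal revenue product equals the wage: MR·MP_N = w.
(275 − 9N)·9 = 207, so N = 28.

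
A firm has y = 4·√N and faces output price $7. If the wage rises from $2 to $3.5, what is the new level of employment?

N* = 16

From P·MP_N = w with MP_N = 2·N^(-1/2), the labor demand is N(w) = (14/w)^(2).
At w = 2: N = 49. At w = 3.5: N = 16.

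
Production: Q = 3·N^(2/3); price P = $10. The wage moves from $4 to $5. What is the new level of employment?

N* = 64

From P·MP_N = w with MP_N = 2·N^(-1/3), the labor demand is N(w) = (20/w)^(3).
At w = 4: N = 125. At w = 5: N = 64.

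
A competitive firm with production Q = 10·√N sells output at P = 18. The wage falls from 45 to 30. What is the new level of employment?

N* = 9

From P·MP_N = w with MP_N = 5·N^(-1/2), the labor demand is N(w) = (90/w)^(2).
At w = 45: N = 4. At w = 30: N = 9.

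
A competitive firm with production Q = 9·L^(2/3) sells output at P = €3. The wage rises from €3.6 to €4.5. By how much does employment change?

ΔL = -61

From P·MP_L = w with MP_L = 6·L^(-1/3), the labor demand is L(w) = (18/w)^(3).
At w = 3.6: L = 125. At w = 4.5: L = 64.
ΔL = 64 − 125 = -61.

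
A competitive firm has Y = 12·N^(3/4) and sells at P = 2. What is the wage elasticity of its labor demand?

ε = -4

MP_N = (3/4)·12·N^(-1/4), so P·MP_N = w gives 18·N^(-1/4) = w.
Solving, N(w) = (18/w)^(4). This is a constant-elasticity form: N ∝ w^(−4), so ε = −4.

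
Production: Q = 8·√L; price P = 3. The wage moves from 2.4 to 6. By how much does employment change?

ΔL = -21

From P·MP_L = w with MP_L = 4·L^(-1/2), the labor demand is L(w) = (12/w)^(2).
At w = 2.4: L = 25. At w = 6: L = 4.
ΔL = 4 − 25 = -21.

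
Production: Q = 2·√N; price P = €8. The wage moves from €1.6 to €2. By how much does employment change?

From P·MP_N = w with MP_N = N^(-1/2), the labor demand is N(w) = (8/w)^(2).
At w = 1.6: N = 25. At w = 2: N = 16.
ΔN = 16 − 25 = -9.

ΔN = -9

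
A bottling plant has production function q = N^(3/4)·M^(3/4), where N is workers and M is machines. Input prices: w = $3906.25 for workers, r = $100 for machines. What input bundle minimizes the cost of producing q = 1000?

N* = 16, M* = 625

Cost minimization requires the marginal rate of technical substitution to equal the input-price ratio: MP_N/MP_M = w/r.
Here MP_N/MP_M = (3/4)·(M/N)/(3/4) = (M/N). Setting this equal to 3906.25/100 = 39.0625 gives M = 39.0625N.
Substituting into q = 1000: N^(3/4)·(39.0625N)^(3/4) = 1000.
Solving, N = 16 and M = 625.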